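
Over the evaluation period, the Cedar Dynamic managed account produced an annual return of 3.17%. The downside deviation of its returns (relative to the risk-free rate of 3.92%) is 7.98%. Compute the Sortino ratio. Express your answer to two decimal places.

Sortino = (Rp − Rf) / σd = (3.17% − 3.92%) / 7.98% = -0.75% / 7.98% = -0.0940

-0.09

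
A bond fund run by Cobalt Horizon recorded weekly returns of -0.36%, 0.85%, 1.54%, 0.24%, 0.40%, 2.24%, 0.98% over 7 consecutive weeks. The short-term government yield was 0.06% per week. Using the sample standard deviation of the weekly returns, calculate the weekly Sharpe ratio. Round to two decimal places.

0.91

r̄ = (-0.36 + 0.85 + 1.54 + 0.24 + 0.4 + 2.24 + 0.98) / 7 = 5.890 / 7 = 0.8414%
Sample std dev = √[4.4633 / 6] = 0.8625%
Sharpe = (r̄ − rf) / σ = (0.8414 − 0.06) / 0.8625 = 0.7814 / 0.8625 = 0.9060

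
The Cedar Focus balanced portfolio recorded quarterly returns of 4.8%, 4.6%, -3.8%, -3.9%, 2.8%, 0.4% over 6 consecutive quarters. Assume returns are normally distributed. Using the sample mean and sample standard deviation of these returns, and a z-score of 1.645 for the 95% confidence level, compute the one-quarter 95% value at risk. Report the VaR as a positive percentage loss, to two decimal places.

5.67

Mean return r̄ = 4.90 / 6 = 0.8167%
Σ(r − r̄)² = (4.8 − 0.8167)² + (4.6 − 0.8167)² + … = 77.8483
sample σ = √(77.8483 / 5) = √15.5697 = 3.9458%
VaR = −(r̄ − z·σ) = −(0.8167 − 1.645 × 3.9458) = −(-5.6741) = 5.6741%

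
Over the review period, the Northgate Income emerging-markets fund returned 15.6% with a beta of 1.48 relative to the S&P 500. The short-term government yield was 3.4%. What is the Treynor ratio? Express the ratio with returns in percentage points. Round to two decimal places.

Treynor = (Rp − Rf) / β = (15.6% − 3.4%) / 1.48 = 12.20 / 1.48 = 8.2432

8.24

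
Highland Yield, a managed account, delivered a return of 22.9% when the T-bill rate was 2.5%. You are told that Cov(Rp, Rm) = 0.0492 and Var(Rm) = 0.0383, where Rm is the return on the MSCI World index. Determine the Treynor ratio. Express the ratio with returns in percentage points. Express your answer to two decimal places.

15.88

β = Cov / Var = 0.0492 / 0.0383 = 1.2846
Treynor = (Rp − Rf) / β = (22.9% − 2.5%) / 1.2846 = 20.40 / 1.2846 = 15.8804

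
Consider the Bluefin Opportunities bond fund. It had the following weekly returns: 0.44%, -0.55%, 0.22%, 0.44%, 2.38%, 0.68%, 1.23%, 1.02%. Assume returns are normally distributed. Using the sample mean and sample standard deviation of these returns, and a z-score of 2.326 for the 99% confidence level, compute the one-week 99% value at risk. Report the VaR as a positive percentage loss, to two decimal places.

r̄ = (0.44 − 0.55 + 0.22 + 0.44 + 2.38 + 0.68 + 1.23 + 1.02) / 8 = 5.860 / 8 = 0.7325%
Σ(r − r̄)² = (0.44 − 0.7325)² + (-0.55 − 0.7325)² + … = 5.1258
σ = √[5.1258 / 7] = 0.8557%
VaR = −(r̄ − z·σ) = −(0.7325 − 2.326 × 0.8557) = −(-1.2579) = 1.2579%

1.26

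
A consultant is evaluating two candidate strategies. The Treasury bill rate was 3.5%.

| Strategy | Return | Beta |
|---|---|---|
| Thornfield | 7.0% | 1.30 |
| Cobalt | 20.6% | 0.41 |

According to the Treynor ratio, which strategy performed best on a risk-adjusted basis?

Cobalt

Thornfield: Treynor = (7.0% − 3.5%) / 1.30 = 2.692
Cobalt: Treynor = (20.6% − 3.5%) / 0.41 = 41.707
Highest: Cobalt (41.707).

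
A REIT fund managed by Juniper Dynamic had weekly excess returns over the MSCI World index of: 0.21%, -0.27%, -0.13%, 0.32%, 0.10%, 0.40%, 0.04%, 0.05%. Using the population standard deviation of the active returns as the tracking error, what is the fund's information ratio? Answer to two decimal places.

0.43

r̄ = (0.21 − 0.27 − 0.13 + 0.32 + 0.1 + 0.4 + 0.04 + 0.05) / 8 = 0.720 / 8 = 0.0900%
Σ(r − r̄)² = 0.3456; population σ = √(0.3456/8) = 0.2078%
IR = r̄ / tracking error = 0.0900 / 0.2078 = 0.4331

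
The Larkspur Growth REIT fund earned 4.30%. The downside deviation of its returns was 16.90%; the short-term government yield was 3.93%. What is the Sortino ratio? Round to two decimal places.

Sortino = (Rp − Rf) / σd = (4.30% − 3.93%) / 16.90% = 0.37% / 16.90% = 0.0219

0.02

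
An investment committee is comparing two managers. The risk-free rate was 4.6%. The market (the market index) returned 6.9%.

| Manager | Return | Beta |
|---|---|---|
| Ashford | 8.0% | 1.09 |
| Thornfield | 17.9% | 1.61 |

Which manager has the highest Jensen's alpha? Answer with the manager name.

Ashford: α = 8.0% − [4.6% + 1.09 × (6.9% − 4.6%)] = 0.893
Thornfield: α = 17.9% − [4.6% + 1.61 × (6.9% − 4.6%)] = 9.597
Highest: Thornfield (9.597).

Thornfield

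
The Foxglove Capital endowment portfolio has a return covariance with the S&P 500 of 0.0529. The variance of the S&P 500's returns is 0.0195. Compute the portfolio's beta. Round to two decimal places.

2.71

β = Cov(Rp, Rm) / Var(Rm) = 0.0529 / 0.0195 = 2.7128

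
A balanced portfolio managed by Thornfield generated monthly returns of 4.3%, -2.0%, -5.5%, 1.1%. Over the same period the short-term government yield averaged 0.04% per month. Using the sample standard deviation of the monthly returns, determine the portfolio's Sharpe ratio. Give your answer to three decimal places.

r̄ = (4.3 − 2 − 5.5 + 1.1) / 4 = -2.10 / 4 = -0.5250%
Σ(r − r̄)² = (4.3 − (-0.5250))² + (-2 − (-0.5250))² + (-5.5 − (-0.5250))² + … = 52.8475
sample σ = √(52.8475 / 3) = √17.6158 = 4.1971%
Sharpe = (r̄ − rf) / σ = (-0.5250 − 0.04) / 4.1971 = -0.5650 / 4.1971 = -0.1346

-0.135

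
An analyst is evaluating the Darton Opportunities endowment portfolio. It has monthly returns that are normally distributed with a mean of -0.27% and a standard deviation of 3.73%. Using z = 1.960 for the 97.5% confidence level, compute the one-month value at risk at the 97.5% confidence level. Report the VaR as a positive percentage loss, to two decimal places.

VaR (as % loss) = −(μ − z·σ) = −(-0.27% − 1.960 × 3.73%) = −(-7.5808%) = 7.5808%

7.58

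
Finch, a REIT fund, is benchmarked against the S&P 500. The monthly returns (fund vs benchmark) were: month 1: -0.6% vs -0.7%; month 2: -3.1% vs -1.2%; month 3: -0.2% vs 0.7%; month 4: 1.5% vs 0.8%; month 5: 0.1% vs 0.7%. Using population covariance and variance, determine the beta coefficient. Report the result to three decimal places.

1.531

r̄p = -0.4600%,  r̄m = 0.0600%
Cov = Σ(rp − r̄p)(rm − r̄m) / 5 = 1.0816
Var(rm) = Σ(rm − r̄m)² / 5 = 0.7064
β = Cov / Var = 1.0816 / 0.7064 = 1.5311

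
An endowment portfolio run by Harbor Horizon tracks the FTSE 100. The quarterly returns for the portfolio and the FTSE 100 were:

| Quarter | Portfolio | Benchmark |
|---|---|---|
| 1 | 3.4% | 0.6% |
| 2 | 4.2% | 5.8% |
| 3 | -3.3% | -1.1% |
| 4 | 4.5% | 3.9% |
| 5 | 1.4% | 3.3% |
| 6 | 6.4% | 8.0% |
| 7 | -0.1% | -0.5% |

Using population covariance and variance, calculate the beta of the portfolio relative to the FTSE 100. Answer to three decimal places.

0.823

r̄p = 2.3571%,  r̄m = 2.8571%
Cov = Σ(rp − r̄p)(rm − r̄m) / 7 = 8.0439
Var(rm) = Σ(rm − r̄m)² / 7 = 9.7739
β = Cov / Var = 8.0439 / 9.7739 = 0.8230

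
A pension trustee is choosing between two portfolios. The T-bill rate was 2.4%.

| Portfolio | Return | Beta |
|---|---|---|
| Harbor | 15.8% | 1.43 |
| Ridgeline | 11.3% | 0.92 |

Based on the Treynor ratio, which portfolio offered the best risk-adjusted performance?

Ridgeline

Harbor: Treynor = (15.8% − 2.4%) / 1.43 = 9.371
Ridgeline: Treynor = (11.3% − 2.4%) / 0.92 = 9.674
Highest: Ridgeline (9.674).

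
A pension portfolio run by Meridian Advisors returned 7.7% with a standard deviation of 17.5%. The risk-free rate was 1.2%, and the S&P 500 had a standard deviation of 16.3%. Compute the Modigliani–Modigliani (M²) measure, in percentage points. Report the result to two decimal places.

7.25

Sharpe = (Rp − Rf) / σp = (7.7% − 1.2%) / 17.5% = 0.3714
M² = Rf + Sharpe × σm = 1.2% + 0.3714 × 16.3% = 7.2538%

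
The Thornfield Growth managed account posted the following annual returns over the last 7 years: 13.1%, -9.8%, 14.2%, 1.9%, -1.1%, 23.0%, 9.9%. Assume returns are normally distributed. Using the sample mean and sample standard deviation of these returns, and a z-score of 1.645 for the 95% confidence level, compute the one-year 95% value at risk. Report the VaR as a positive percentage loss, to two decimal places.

Mean return r̄ = 51.20 / 7 = 7.3143%
Sample σ = √[Σ(r − r̄)² / 6] = √[726.6286 / 6] = √121.1048 = 11.0048%
VaR = −(r̄ − z·σ) = −(7.3143 − 1.645 × 11.0048) = −(-10.7886) = 10.7886%

10.79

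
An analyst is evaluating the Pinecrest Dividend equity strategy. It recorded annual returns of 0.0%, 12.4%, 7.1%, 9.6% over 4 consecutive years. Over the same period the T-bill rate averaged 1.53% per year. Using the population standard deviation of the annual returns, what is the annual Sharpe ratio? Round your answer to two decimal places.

1.25

μ = (0 + 12.4 + 7.1 + 9.6) / 4 = 7.2750%
Σ(r − μ)² = (0 − 7.2750)² + (12.4 − 7.2750)² + (7.1 − 7.2750)² + … = 84.6275
σ = √[84.6275 / 4] = 4.5997%
Sharpe = (μ − rf) / σ = (7.2750 − 1.53) / 4.5997 = 5.7450 / 4.5997 = 1.2490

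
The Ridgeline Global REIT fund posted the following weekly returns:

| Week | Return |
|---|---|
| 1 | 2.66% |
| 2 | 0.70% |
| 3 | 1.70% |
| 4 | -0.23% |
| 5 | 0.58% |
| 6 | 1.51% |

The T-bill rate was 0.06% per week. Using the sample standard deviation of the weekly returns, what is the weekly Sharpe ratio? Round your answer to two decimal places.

1.08

r̄ = (2.66 + 0.7 + 1.7 − 0.23 + 0.58 + 1.51) / 6 = 1.1533%
Σ(r − r̄)² = (2.66 − 1.1533)² + (0.7 − 1.1533)² + (1.7 − 1.1533)² + … = 5.1439
sample σ = √(5.1439 / 5) = √1.0288 = 1.0143%
Sharpe = (r̄ − rf) / σ = (1.1533 − 0.06) / 1.0143 = 1.0933 / 1.0143 = 1.0779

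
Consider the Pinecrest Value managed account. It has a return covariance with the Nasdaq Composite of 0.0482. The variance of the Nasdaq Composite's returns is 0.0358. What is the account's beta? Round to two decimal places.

1.35

β = Cov(Rp, Rm) / Var(Rm) = 0.0482 / 0.0358 = 1.3464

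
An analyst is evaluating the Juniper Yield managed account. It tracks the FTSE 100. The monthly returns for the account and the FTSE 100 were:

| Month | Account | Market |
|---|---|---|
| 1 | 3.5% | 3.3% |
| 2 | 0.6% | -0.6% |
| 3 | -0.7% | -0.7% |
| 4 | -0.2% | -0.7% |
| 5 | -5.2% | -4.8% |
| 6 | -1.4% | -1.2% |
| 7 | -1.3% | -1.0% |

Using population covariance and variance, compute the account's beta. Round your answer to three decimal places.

1.087

r̄p = -0.6714%,  r̄m = -0.8143%
Cov = Σ(rp − r̄p)(rm − r̄m) / 7 = 5.1333
Var(rm) = Σ(rm − r̄m)² / 7 = 4.7241
β = Cov / Var = 5.1333 / 4.7241 = 1.0866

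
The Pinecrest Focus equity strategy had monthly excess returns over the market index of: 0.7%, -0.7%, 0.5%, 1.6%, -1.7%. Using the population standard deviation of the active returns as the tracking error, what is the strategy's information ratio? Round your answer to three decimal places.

0.069

r̄ = (0.7 − 0.7 + 0.5 + 1.6 − 1.7) / 5 = 0.0800%
Population std dev = √[6.6480 / 5] = 1.1531%
IR = r̄ / tracking error = 0.0800 / 1.1531 = 0.0694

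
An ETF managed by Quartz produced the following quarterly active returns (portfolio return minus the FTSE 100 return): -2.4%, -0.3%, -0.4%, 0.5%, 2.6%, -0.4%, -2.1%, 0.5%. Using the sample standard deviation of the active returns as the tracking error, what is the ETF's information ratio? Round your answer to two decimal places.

-0.16

Mean return r̄ = -2.00 / 8 = -0.2500%
Σ(r − r̄)² = 17.3400; sample σ = √(17.3400/7) = 1.5739%
IR = r̄ / tracking error = -0.2500 / 1.5739 = -0.1588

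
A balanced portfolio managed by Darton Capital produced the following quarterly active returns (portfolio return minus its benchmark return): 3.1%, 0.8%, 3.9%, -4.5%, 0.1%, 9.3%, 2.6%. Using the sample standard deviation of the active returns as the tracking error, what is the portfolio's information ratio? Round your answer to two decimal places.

Mean return r̄ = 15.30 / 7 = 2.1857%
Σ(r − r̄)² = (3.1 − 2.1857)² + (0.8 − 2.1857)² + … = 105.5286
sample σ = √(105.5286 / 6) = √17.5881 = 4.1938%
IR = r̄ / tracking error = 2.1857 / 4.1938 = 0.5212

0.52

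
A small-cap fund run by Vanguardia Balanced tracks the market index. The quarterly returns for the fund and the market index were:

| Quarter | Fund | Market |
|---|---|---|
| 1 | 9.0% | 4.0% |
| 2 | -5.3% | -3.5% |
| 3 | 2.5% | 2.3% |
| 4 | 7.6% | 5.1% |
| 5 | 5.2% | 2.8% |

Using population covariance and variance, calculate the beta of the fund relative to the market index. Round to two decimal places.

r̄p = 3.8000%,  r̄m = 2.1400%
Cov = Σ(rp − r̄p)(rm − r̄m) / 5 = 14.5920
Var(rm) = Σ(rm − r̄m)² / 5 = 8.8984
β = Cov / Var = 14.5920 / 8.8984 = 1.6398

1.64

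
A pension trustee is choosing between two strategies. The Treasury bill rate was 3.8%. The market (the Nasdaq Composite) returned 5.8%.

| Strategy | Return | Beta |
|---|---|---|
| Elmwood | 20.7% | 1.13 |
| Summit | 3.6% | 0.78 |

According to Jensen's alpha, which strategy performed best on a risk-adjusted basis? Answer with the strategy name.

Elmwood

Elmwood: α = 20.7% − [3.8% + 1.13 × (5.8% − 3.8%)] = 14.640
Summit: α = 3.6% − [3.8% + 0.78 × (5.8% − 3.8%)] = -1.760
Highest: Elmwood (14.640).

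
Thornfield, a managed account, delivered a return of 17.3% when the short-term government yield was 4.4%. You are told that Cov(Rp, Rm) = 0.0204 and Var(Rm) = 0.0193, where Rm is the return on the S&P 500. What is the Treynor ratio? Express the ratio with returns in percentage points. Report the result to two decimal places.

β = Cov / Var = 0.0204 / 0.0193 = 1.0570
Treynor = (Rp − Rf) / β = (17.3% − 4.4%) / 1.0570 = 12.90 / 1.0570 = 12.2044

12.20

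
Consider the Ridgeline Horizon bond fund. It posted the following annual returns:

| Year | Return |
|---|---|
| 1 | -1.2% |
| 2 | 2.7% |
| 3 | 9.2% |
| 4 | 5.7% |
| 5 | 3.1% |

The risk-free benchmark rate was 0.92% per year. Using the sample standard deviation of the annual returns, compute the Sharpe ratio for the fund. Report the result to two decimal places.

μ = (-1.2 + 2.7 + 9.2 + 5.7 + 3.1) / 5 = 3.9000%
Sample std dev = √[59.4200 / 4] = 3.8542%
Sharpe = (μ − rf) / σ = (3.9000 − 0.92) / 3.8542 = 2.9800 / 3.8542 = 0.7732

0.77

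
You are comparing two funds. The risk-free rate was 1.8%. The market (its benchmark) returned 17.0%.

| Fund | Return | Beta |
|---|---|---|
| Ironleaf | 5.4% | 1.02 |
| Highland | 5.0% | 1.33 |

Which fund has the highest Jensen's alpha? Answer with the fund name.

Ironleaf

Ironleaf: α = 5.4% − [1.8% + 1.02 × (17.0% − 1.8%)] = -11.904
Highland: α = 5.0% − [1.8% + 1.33 × (17.0% − 1.8%)] = -17.016
Highest: Ironleaf (-11.904).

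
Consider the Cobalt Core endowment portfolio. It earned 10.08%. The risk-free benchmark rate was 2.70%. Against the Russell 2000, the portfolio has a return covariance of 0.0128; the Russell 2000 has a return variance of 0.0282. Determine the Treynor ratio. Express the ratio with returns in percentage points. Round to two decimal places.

β = Cov / Var = 0.0128 / 0.0282 = 0.4539
Treynor = (Rp − Rf) / β = (10.08% − 2.70%) / 0.4539 = 7.38 / 0.4539 = 16.2591

16.26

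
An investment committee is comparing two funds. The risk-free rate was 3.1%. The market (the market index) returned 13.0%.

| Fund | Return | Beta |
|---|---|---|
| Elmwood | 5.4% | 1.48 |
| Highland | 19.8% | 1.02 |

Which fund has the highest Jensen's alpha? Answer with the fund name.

Elmwood: α = 5.4% − [3.1% + 1.48 × (13.0% − 3.1%)] = -12.352
Highland: α = 19.8% − [3.1% + 1.02 × (13.0% − 3.1%)] = 6.602
Highest: Highland (6.602).

Highland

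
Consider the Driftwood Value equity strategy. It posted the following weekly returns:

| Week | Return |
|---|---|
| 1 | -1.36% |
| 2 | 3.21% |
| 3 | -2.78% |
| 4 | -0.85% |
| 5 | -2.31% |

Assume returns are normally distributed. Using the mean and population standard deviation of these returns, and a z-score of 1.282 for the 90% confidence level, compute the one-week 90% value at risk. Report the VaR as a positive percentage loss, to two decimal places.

3.54

Mean return r̄ = -4.090 / 5 = -0.8180%
Σ(r − r̄)² = (-1.36 − (-0.8180))² + (3.21 − (-0.8180))² + (-2.78 − (-0.8180))² + … = 22.5951
population σ = √(22.5951 / 5) = √4.5190 = 2.1258%
VaR = −(r̄ − z·σ) = −(-0.8180 − 1.282 × 2.1258) = −(-3.5433) = 3.5433%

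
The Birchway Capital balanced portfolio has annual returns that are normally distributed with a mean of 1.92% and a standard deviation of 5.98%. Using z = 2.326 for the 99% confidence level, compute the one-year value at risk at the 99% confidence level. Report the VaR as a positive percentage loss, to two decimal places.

VaR (as % loss) = −(μ − z·σ) = −(1.92% − 2.326 × 5.98%) = −(-11.98948%) = 11.98948%

11.99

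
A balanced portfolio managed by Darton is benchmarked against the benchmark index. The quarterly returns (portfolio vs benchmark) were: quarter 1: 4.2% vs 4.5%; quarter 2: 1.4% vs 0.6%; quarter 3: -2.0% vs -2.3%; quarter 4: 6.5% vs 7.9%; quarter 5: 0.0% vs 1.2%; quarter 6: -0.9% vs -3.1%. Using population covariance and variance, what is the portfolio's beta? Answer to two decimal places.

r̄p = 1.5333%,  r̄m = 1.4667%
Cov = Σ(rp − r̄p)(rm − r̄m) / 6 = 10.8311
Var(rm) = Σ(rm − r̄m)² / 6 = 14.4089
β = Cov / Var = 10.8311 / 14.4089 = 0.7517

0.75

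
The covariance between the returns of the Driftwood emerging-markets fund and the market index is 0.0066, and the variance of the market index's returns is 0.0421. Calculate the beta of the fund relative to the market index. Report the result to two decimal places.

0.16

β = Cov(Rp, Rm) / Var(Rm) = 0.0066 / 0.0421 = 0.1568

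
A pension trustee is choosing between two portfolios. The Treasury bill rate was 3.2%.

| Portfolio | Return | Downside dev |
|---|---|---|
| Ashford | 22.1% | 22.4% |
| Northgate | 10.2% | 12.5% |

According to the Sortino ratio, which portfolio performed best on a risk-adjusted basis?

Ashford

Ashford: Sortino ratio = (22.1% − 3.2%) / 22.4% = 0.844
Northgate: Sortino ratio = (10.2% − 3.2%) / 12.5% = 0.560
Highest: Ashford (0.844).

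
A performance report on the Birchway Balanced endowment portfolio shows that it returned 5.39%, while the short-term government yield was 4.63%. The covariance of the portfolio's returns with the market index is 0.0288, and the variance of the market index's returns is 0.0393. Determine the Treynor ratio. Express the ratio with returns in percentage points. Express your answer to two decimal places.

β = Cov / Var = 0.0288 / 0.0393 = 0.7328
Treynor = (Rp − Rf) / β = (5.39% − 4.63%) / 0.7328 = 0.76 / 0.7328 = 1.0371

1.04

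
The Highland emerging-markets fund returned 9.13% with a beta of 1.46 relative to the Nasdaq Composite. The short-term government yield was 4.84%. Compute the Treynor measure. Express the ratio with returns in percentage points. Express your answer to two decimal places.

2.94

Treynor = (Rp − Rf) / β = (9.13% − 4.84%) / 1.46 = 4.29 / 1.46 = 2.9384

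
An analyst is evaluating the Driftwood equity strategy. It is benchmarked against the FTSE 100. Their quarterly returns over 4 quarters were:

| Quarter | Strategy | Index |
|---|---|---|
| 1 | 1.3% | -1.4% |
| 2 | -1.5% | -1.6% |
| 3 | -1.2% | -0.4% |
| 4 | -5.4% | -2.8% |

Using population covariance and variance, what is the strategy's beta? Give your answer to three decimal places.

r̄p = -1.7000%,  r̄m = -1.5500%
Cov = Σ(rp − r̄p)(rm − r̄m) / 4 = 1.4100
Var(rm) = Σ(rm − r̄m)² / 4 = 0.7275
β = Cov / Var = 1.4100 / 0.7275 = 1.9381

1.938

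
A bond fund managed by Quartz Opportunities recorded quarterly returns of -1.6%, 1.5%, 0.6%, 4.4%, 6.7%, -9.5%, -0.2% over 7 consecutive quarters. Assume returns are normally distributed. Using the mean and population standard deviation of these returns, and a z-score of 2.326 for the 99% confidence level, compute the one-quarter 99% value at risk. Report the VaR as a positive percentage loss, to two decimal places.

10.82

r̄ = (-1.6 + 1.5 + 0.6 + 4.4 + 6.7 − 9.5 − 0.2) / 7 = 0.2714%
Population σ = √[Σ(r − r̄)² / 7] = √[159.1943 / 7] = √22.7420 = 4.7689%
VaR = −(r̄ − z·σ) = −(0.2714 − 2.326 × 4.7689) = −(-10.8211) = 10.8211%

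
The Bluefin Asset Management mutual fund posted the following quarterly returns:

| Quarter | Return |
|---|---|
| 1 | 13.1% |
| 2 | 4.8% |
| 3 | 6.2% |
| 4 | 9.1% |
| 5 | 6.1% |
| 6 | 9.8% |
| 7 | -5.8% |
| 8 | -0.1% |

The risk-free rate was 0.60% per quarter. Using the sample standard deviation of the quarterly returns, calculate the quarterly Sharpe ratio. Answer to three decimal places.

0.804

μ = (13.1 + 4.8 + 6.2 + 9.1 + 6.1 + 9.8 − 5.8 − 0.1) / 8 = 5.4000%
Sample σ = √[Σ(r − μ)² / 7] = √[249.5200 / 7] = √35.6457 = 5.9704%
Sharpe = (μ − rf) / σ = (5.4000 − 0.6) / 5.9704 = 4.8000 / 5.9704 = 0.8040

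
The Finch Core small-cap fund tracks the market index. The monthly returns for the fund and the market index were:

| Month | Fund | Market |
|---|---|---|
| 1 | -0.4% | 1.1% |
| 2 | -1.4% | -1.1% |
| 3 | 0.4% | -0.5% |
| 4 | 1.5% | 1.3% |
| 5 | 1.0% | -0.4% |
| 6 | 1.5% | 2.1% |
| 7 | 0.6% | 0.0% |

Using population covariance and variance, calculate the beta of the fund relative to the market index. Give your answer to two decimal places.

0.55

r̄p = 0.4571%,  r̄m = 0.3571%
Cov = Σ(rp − r̄p)(rm − r̄m) / 7 = 0.6367
Var(rm) = Σ(rm − r̄m)² / 7 = 1.1482
β = Cov / Var = 0.6367 / 1.1482 = 0.5545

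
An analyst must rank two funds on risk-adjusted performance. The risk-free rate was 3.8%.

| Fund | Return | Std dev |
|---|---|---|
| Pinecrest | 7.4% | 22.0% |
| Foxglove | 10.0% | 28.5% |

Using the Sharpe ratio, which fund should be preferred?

Foxglove

Pinecrest: Sharpe ratio = (7.4% − 3.8%) / 22.0% = 0.164
Foxglove: Sharpe ratio = (10.0% − 3.8%) / 28.5% = 0.218
Highest: Foxglove (0.218).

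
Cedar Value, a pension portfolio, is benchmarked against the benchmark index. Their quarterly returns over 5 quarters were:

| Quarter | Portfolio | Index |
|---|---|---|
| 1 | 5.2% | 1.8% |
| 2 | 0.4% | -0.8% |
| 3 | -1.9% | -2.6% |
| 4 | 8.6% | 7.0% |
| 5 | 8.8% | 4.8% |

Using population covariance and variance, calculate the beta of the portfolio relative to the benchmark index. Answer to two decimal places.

1.19

r̄p = 4.2200%,  r̄m = 2.0400%
Cov = Σ(rp − r̄p)(rm − r̄m) / 5 = 14.6752
Var(rm) = Σ(rm − r̄m)² / 5 = 12.3744
β = Cov / Var = 14.6752 / 12.3744 = 1.1859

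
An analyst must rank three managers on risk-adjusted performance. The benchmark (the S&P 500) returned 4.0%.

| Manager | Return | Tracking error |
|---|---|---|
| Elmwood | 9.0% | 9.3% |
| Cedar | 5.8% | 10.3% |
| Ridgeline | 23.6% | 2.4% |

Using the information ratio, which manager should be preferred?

Ridgeline

Elmwood: IR = (9.0% − 4.0%) / 9.3% = 0.538
Cedar: IR = (5.8% − 4.0%) / 10.3% = 0.175
Ridgeline: IR = (23.6% − 4.0%) / 2.4% = 8.167
Highest: Ridgeline (8.167).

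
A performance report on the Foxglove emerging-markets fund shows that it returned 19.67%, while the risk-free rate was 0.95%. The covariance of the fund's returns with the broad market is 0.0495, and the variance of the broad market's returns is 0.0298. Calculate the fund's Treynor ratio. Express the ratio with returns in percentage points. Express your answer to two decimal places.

β = Cov / Var = 0.0495 / 0.0298 = 1.6611
Treynor = (Rp − Rf) / β = (19.67% − 0.95%) / 1.6611 = 18.72 / 1.6611 = 11.2696

11.27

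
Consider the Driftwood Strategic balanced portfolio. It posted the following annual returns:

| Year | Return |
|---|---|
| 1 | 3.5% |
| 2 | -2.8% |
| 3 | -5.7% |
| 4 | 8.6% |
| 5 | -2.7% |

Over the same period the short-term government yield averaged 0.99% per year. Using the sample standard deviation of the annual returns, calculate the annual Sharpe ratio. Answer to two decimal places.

r̄ = (3.5 − 2.8 − 5.7 + 8.6 − 2.7) / 5 = 0.1800%
Sample std dev = √[133.6680 / 4] = 5.7807%
Sharpe = (r̄ − rf) / σ = (0.1800 − 0.99) / 5.7807 = -0.8100 / 5.7807 = -0.1401

-0.14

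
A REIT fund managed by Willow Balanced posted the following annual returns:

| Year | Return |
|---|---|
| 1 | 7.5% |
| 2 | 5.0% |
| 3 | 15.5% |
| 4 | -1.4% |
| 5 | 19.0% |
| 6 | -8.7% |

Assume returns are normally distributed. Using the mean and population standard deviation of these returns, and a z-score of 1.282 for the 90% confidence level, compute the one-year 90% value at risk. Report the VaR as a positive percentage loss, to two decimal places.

Mean return r̄ = 36.90 / 6 = 6.1500%
Population std dev = √[533.2150 / 6] = 9.4270%
VaR = −(r̄ − z·σ) = −(6.1500 − 1.282 × 9.4270) = −(-5.9354) = 5.9354%

5.94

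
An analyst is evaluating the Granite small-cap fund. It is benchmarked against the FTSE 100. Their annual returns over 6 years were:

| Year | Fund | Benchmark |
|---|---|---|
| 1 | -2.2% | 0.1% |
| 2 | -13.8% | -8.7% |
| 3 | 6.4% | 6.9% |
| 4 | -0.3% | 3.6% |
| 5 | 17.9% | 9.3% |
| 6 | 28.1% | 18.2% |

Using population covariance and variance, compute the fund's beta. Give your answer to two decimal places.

1.62

r̄p = 6.0167%,  r̄m = 4.9000%
Cov = Σ(rp − r̄p)(rm − r̄m) / 6 = 110.6533
Var(rm) = Σ(rm − r̄m)² / 6 = 68.3233
β = Cov / Var = 110.6533 / 68.3233 = 1.6196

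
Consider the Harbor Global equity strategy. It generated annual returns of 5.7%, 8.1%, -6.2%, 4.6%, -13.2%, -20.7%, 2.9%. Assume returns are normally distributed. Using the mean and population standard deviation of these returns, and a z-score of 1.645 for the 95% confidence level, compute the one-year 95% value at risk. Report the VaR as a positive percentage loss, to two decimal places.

19.35

r̄ = (5.7 + 8.1 − 6.2 + 4.6 − 13.2 − 20.7 + 2.9) / 7 = -2.6857%
Σ(r − r̄)² = (5.7 − (-2.6857))² + (8.1 − (-2.6857))² + … = 718.3486
population σ = √(718.3486 / 7) = √102.6212 = 10.1302%
VaR = −(r̄ − z·σ) = −(-2.6857 − 1.645 × 10.1302) = −(-19.3499) = 19.3499%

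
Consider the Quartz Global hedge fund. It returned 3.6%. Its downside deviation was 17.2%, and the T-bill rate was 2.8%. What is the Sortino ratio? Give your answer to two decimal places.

0.05

Sortino = (Rp − Rf) / σd = (3.6% − 2.8%) / 17.2% = 0.80% / 17.2% = 0.0465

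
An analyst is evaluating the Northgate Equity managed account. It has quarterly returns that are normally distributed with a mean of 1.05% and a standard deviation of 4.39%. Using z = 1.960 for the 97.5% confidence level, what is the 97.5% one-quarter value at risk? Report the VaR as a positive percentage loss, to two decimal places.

7.55

VaR (as % loss) = −(μ − z·σ) = −(1.05% − 1.960 × 4.39%) = −(-7.5544%) = 7.5544%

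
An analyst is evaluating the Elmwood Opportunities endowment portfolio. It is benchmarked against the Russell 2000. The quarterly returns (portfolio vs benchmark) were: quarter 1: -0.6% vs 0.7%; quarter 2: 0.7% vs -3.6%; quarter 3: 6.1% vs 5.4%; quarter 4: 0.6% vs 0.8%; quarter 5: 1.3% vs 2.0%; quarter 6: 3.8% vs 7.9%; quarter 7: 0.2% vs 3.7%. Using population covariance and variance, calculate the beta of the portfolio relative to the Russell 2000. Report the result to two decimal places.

0.42

r̄p = 1.7286%,  r̄m = 2.4143%
Cov = Σ(rp − r̄p)(rm − r̄m) / 7 = 4.9467
Var(rm) = Σ(rm − r̄m)² / 7 = 11.7927
β = Cov / Var = 4.9467 / 11.7927 = 0.4195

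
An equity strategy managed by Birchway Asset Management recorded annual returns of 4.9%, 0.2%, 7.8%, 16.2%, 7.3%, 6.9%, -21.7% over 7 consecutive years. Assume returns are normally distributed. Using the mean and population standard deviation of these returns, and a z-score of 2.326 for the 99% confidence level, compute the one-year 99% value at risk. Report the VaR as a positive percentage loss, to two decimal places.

μ = (4.9 + 0.2 + 7.8 + 16.2 + 7.3 + 6.9 − 21.7) / 7 = 21.60 / 7 = 3.0857%
Population σ = √[Σ(r − μ)² / 7] = √[852.4686 / 7] = √121.7812 = 11.0355%
VaR = −(μ − z·σ) = −(3.0857 − 2.326 × 11.0355) = −(-22.5829) = 22.5829%

22.58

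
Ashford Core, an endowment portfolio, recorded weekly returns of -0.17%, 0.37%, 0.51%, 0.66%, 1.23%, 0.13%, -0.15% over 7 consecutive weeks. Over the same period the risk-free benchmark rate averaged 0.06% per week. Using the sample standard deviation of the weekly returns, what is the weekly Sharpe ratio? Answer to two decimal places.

Mean return r̄ = 2.580 / 7 = 0.3686%
Σ(r − r̄)² = (-0.17 − 0.3686)² + (0.37 − 0.3686)² + … = 1.4629
sample σ = √(1.4629 / 6) = √0.2438 = 0.4938%
Sharpe = (r̄ − rf) / σ = (0.3686 − 0.06) / 0.4938 = 0.3086 / 0.4938 = 0.6249

0.62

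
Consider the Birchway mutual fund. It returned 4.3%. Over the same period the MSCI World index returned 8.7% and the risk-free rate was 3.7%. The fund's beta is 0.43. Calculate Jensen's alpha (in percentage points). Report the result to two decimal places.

CAPM expected return = Rf + β(Rm − Rf) = 3.7% + 0.43 × (8.7% − 3.7%) = 3.7 + 0.43 × 5.00 = 5.8500%
Jensen's α = Rp − E[R] = 4.3% − 5.8500% = -1.5500

-1.55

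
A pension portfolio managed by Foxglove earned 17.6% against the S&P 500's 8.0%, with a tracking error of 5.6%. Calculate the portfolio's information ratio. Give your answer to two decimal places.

1.71

IR = (Rp − Rb) / TE = (17.6% − 8.0%) / 5.6% = 9.60% / 5.6% = 1.7143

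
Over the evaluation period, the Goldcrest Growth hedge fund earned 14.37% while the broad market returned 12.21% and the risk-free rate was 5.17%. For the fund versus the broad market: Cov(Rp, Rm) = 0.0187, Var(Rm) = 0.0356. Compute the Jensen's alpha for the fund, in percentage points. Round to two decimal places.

β = Cov / Var = 0.0187 / 0.0356 = 0.5253
E[R] = Rf + β(Rm − Rf) = 5.17% + 0.5253 × (12.21% − 5.17%) = 8.8681%
α = Rp − E[R] = 14.37% − 8.8681% = 5.5019

5.50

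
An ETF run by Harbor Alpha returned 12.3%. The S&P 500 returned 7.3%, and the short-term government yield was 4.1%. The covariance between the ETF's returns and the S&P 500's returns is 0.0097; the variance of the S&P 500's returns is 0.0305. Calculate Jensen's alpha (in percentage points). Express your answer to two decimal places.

β = Cov / Var = 0.0097 / 0.0305 = 0.3180
E[R] = Rf + β(Rm − Rf) = 4.1% + 0.3180 × (7.3% − 4.1%) = 5.1176%
α = Rp − E[R] = 12.3% − 5.1176% = 7.1824

7.18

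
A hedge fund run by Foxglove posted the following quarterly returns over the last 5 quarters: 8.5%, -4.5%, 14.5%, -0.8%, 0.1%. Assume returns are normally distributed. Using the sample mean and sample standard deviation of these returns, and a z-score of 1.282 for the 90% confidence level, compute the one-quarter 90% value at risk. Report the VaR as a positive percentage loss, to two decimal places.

r̄ = (8.5 − 4.5 + 14.5 − 0.8 + 0.1) / 5 = 17.80 / 5 = 3.5600%
Sample std dev = √[240.0320 / 4] = 7.7465%
VaR = −(r̄ − z·σ) = −(3.5600 − 1.282 × 7.7465) = −(-6.3710) = 6.3710%

6.37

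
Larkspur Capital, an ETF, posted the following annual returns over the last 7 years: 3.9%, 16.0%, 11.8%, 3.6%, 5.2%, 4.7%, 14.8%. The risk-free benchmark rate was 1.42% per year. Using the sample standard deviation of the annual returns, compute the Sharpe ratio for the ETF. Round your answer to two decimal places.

1.32

Mean return r̄ = 60.00 / 7 = 8.5714%
Σ(r − r̄)² = (3.9 − 8.5714)² + (16 − 8.5714)² + (11.8 − 8.5714)² + … = 177.2943
σ = √[177.2943 / 6] = 5.4359%
Sharpe = (r̄ − rf) / σ = (8.5714 − 1.42) / 5.4359 = 7.1514 / 5.4359 = 1.3156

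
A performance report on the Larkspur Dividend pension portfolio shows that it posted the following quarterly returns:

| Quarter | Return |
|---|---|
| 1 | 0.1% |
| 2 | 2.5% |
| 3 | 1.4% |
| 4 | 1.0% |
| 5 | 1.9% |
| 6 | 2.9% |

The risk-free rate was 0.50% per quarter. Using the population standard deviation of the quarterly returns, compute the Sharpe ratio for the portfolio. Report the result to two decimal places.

μ = (0.1 + 2.5 + 1.4 + 1 + 1.9 + 2.9) / 6 = 9.80 / 6 = 1.6333%
Population σ = √[Σ(r − μ)² / 6] = √[5.2333 / 6] = √0.8722 = 0.9339%
Sharpe = (μ − rf) / σ = (1.6333 − 0.5) / 0.9339 = 1.1333 / 0.9339 = 1.2135

1.21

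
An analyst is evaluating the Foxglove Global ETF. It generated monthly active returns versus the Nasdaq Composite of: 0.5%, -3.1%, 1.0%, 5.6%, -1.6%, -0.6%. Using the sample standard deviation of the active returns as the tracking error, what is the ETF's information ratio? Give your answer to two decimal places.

0.10

μ = (0.5 − 3.1 + 1 + 5.6 − 1.6 − 0.6) / 6 = 0.3000%
Sample std dev = √[44.6000 / 5] = 2.9866%
IR = μ / tracking error = 0.3000 / 2.9866 = 0.1004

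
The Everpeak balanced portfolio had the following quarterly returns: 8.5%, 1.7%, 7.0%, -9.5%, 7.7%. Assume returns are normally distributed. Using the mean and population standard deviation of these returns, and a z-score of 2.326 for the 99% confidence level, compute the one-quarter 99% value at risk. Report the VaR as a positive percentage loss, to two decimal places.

12.57

r̄ = (8.5 + 1.7 + 7 − 9.5 + 7.7) / 5 = 15.40 / 5 = 3.0800%
Σ(r − r̄)² = (8.5 − 3.0800)² + (1.7 − 3.0800)² + (7 − 3.0800)² + … = 226.2480
population σ = √(226.2480 / 5) = √45.2496 = 6.7268%
VaR = −(r̄ − z·σ) = −(3.0800 − 2.326 × 6.7268) = −(-12.5665) = 12.5665%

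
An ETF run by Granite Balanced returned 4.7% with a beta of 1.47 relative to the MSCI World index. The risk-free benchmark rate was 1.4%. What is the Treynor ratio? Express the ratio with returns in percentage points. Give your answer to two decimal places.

2.24

Treynor = (Rp − Rf) / β = (4.7% − 1.4%) / 1.47 = 3.30 / 1.47 = 2.2449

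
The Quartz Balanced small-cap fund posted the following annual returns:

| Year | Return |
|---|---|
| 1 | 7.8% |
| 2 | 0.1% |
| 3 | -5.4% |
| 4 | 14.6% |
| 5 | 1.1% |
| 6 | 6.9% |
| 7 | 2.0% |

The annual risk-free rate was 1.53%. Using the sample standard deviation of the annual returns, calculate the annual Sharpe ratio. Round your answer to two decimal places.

Mean return μ = 27.10 / 7 = 3.8714%
Sample σ = √[Σ(r − μ)² / 6] = √[251.0743 / 6] = √41.8457 = 6.4688%
Sharpe = (μ − rf) / σ = (3.8714 − 1.53) / 6.4688 = 2.3414 / 6.4688 = 0.3620

0.36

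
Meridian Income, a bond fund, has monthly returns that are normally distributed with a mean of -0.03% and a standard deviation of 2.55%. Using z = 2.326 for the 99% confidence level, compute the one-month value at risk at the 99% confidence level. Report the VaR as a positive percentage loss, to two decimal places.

VaR (as % loss) = −(μ − z·σ) = −(-0.03% − 2.326 × 2.55%) = −(-5.9613%) = 5.9613%

5.96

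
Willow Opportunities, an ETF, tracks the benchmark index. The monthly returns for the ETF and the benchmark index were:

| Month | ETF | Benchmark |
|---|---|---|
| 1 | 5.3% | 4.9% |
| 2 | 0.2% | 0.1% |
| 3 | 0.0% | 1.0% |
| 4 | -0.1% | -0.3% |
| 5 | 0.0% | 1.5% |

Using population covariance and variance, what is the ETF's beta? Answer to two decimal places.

1.07

r̄p = 1.0800%,  r̄m = 1.4400%
Cov = Σ(rp − r̄p)(rm − r̄m) / 5 = 3.6488
Var(rm) = Σ(rm − r̄m)² / 5 = 3.3984
β = Cov / Var = 3.6488 / 3.3984 = 1.0737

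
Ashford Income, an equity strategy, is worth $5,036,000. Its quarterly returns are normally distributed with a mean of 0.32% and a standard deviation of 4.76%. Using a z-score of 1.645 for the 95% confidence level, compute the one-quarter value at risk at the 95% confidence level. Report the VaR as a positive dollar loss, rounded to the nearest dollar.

Return at the 95% tail: μ − z·σ = 0.32% − 1.645 × 4.76% = 0.32 − 7.8302 = -7.5102%
VaR = −(-7.5102%) × $5,036,000 = 7.5102% × $5,036,000 = $378,214

$378,214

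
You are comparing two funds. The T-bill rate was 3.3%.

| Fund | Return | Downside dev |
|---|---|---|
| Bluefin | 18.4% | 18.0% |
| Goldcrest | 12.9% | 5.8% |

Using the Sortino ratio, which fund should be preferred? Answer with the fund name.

Bluefin: Sortino ratio = (18.4% − 3.3%) / 18.0% = 0.839
Goldcrest: Sortino ratio = (12.9% − 3.3%) / 5.8% = 1.655
Highest: Goldcrest (1.655).

Goldcrest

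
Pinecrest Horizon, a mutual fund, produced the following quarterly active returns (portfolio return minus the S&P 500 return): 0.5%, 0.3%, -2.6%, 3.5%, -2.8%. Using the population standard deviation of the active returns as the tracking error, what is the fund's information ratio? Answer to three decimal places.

-0.095

r̄ = (0.5 + 0.3 − 2.6 + 3.5 − 2.8) / 5 = -1.10 / 5 = -0.2200%
Σ(r − r̄)² = (0.5 − (-0.2200))² + (0.3 − (-0.2200))² + (-2.6 − (-0.2200))² + … = 26.9480
σ = √[26.9480 / 5] = 2.3216%
IR = r̄ / tracking error = -0.2200 / 2.3216 = -0.0948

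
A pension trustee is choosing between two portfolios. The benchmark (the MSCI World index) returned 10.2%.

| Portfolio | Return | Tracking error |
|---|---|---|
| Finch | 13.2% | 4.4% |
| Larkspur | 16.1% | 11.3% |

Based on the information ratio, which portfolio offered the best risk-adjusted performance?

Finch

Finch: IR = (13.2% − 10.2%) / 4.4% = 0.682
Larkspur: IR = (16.1% − 10.2%) / 11.3% = 0.522
Highest: Finch (0.682).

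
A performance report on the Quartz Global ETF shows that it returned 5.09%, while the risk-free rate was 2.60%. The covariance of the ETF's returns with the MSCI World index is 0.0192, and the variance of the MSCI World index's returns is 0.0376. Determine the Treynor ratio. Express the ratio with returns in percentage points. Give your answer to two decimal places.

4.88

β = Cov / Var = 0.0192 / 0.0376 = 0.5106
Treynor = (Rp − Rf) / β = (5.09% − 2.60%) / 0.5106 = 2.49 / 0.5106 = 4.8766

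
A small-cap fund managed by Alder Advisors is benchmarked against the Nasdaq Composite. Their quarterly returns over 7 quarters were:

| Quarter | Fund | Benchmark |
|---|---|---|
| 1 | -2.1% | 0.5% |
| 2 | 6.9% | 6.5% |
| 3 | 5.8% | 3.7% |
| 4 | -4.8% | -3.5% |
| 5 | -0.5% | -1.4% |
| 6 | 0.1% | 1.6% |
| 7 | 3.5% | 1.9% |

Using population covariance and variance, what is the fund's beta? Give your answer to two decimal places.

1.21

r̄p = 1.2714%,  r̄m = 1.3286%
Cov = Σ(rp − r̄p)(rm − r̄m) / 7 = 11.1065
Var(rm) = Σ(rm − r̄m)² / 7 = 9.1735
β = Cov / Var = 11.1065 / 9.1735 = 1.2107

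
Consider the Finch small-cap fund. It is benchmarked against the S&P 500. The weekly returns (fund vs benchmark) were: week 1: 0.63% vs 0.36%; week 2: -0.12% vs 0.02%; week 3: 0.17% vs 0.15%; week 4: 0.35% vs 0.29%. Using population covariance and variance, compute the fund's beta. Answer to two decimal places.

2.05

r̄p = 0.2575%,  r̄m = 0.2050%
Cov = Σ(rp − r̄p)(rm − r̄m) / 4 = 0.0351
Var(rm) = Σ(rm − r̄m)² / 4 = 0.0171
β = Cov / Var = 0.0351 / 0.0171 = 2.0526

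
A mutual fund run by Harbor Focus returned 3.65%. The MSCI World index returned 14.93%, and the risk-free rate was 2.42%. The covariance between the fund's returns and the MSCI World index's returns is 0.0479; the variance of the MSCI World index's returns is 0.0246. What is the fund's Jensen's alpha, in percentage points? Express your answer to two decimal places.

-23.13

β = Cov / Var = 0.0479 / 0.0246 = 1.9472
E[R] = Rf + β(Rm − Rf) = 2.42% + 1.9472 × (14.93% − 2.42%) = 26.7795%
α = Rp − E[R] = 3.65% − 26.7795% = -23.1295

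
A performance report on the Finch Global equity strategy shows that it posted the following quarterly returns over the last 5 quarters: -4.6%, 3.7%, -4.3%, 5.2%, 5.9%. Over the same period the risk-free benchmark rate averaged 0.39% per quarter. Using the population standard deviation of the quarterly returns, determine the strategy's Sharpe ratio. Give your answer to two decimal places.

r̄ = (-4.6 + 3.7 − 4.3 + 5.2 + 5.9) / 5 = 1.1800%
Σ(r − r̄)² = (-4.6 − 1.1800)² + (3.7 − 1.1800)² + (-4.3 − 1.1800)² + … = 108.2280
population σ = √(108.2280 / 5) = √21.6456 = 4.6525%
Sharpe = (r̄ − rf) / σ = (1.1800 − 0.39) / 4.6525 = 0.7900 / 4.6525 = 0.1698

0.17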